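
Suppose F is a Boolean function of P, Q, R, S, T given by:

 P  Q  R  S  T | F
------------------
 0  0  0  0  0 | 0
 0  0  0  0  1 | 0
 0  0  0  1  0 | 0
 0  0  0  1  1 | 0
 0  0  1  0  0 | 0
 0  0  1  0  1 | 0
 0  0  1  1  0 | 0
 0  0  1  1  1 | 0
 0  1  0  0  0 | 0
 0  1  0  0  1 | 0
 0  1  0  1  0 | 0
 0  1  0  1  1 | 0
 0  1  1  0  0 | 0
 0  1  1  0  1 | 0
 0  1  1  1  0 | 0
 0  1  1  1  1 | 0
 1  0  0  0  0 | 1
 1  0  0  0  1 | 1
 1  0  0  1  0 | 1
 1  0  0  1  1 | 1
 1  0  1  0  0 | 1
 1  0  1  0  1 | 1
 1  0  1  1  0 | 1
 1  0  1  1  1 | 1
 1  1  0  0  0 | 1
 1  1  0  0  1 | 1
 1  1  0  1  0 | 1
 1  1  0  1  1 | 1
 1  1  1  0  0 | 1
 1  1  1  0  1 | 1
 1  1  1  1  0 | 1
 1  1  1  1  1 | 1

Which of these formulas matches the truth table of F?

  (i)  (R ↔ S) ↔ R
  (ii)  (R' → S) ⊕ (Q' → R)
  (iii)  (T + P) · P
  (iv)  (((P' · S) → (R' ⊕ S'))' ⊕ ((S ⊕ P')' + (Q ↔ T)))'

(i) fails at (0,0,0,1,0): the formula yields 1, F is 0.
(ii) fails at (0,0,0,1,0): the formula yields 1, F is 0.
(iv) fails at (0,0,0,0,1): the formula yields 1, F is 0.
Only (iii) survives; checking it on all 32 rows confirms it matches F.

iii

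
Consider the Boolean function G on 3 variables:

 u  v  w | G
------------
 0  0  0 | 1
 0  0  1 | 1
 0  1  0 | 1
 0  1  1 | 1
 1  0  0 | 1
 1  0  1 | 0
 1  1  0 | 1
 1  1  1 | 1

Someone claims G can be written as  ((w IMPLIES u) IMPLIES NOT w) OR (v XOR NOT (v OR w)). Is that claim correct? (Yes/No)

Yes

Test each input against both G and the formula:
  u=0, v=0, w=0: formula gives 1, G = 1 ✓
  u=0, v=0, w=1: formula gives 1, G = 1 ✓
  u=0, v=1, w=0: formula gives 1, G = 1 ✓
  u=0, v=1, w=1: formula gives 1, G = 1 ✓
  u=1, v=0, w=0: formula gives 1, G = 1 ✓
  … (the remaining 3 rows also agree.)
No disagreement on any input; they are logically equivalent.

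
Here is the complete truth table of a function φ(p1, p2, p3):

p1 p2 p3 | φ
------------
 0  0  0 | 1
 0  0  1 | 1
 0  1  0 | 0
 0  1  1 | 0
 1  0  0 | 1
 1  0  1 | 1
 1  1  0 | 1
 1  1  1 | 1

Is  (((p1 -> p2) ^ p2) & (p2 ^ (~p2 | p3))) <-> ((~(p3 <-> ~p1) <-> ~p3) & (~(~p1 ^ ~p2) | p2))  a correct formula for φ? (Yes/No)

Evaluate (((p1 -> p2) ^ p2) & (p2 ^ (~p2 | p3))) <-> ((~(p3 <-> ~p1) <-> ~p3) & (~(~p1 ^ ~p2) | p2)) on each row and compare to φ:
  p1=0, p2=0, p3=0: formula gives 1, φ = 1 ✓
  p1=0, p2=0, p3=1: formula gives 1, φ = 1 ✓
  p1=0, p2=1, p3=0: formula gives 0, φ = 0 ✓
  p1=0, p2=1, p3=1: formula gives 0, φ = 0 ✓
  p1=1, p2=0, p3=0: formula gives 1, φ = 1 ✓
  …and likewise for the remaining 3 rows.
Every row agrees, so the formula is equivalent.

Yes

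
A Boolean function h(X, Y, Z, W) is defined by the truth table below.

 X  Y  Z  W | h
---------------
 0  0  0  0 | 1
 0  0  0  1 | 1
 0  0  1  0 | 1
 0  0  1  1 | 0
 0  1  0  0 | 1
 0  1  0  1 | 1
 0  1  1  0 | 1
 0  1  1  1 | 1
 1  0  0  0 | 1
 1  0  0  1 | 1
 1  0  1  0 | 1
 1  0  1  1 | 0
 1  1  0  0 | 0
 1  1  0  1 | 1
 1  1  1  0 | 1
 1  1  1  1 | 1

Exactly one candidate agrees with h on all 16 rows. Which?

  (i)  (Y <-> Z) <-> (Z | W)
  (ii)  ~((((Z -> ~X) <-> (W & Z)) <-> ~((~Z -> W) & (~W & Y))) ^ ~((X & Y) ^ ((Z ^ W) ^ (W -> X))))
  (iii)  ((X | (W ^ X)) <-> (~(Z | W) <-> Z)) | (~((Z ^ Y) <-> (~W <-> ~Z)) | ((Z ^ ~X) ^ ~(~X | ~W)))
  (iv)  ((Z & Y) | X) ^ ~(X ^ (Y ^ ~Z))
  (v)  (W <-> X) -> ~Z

(i) fails at (0,0,0,0): the formula yields 0, h is 1.
(ii) fails at (0,0,1,0): the formula yields 0, h is 1.
(iv) fails at (0,0,0,0): the formula yields 0, h is 1.
(v) fails at (0,0,1,0): the formula yields 0, h is 1.
That leaves (iii). Evaluating it on every row reproduces the table of h exactly.

iii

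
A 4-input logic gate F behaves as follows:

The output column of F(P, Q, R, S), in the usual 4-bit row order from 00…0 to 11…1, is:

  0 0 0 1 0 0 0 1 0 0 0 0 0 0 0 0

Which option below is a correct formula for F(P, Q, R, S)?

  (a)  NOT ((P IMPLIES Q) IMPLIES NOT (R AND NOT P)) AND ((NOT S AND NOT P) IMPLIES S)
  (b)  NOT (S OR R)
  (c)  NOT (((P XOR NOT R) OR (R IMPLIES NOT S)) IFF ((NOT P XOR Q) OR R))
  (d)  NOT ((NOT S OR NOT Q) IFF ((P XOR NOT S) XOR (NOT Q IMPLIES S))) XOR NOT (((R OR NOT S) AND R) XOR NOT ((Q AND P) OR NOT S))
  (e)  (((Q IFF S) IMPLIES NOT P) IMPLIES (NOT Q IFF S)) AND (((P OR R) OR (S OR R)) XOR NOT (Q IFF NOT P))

(b) fails at (0,0,0,0): the formula yields 1, F is 0.
(c) fails at (0,1,0,0): the formula yields 1, F is 0.
(d) fails at (0,0,0,0): the formula yields 1, F is 0.
(e) fails at (0,0,1,1): the formula yields 0, F is 1.
Only (a) survives; checking it on all 16 rows confirms it matches F.

a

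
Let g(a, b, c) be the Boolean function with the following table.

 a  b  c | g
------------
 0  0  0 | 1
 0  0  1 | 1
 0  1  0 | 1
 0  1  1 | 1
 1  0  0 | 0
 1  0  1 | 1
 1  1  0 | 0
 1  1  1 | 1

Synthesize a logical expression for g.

g(a, b, c) = not (((a and not b) and not c) or ((a and b) and not c))

g is 0 on only 2 rows — (1,0,0), (1,1,0). Writing each as a minterm (a·¬b·¬c, a·b·¬c) and OR-ing them characterizes exactly where g=0, so g is the negation of that disjunction.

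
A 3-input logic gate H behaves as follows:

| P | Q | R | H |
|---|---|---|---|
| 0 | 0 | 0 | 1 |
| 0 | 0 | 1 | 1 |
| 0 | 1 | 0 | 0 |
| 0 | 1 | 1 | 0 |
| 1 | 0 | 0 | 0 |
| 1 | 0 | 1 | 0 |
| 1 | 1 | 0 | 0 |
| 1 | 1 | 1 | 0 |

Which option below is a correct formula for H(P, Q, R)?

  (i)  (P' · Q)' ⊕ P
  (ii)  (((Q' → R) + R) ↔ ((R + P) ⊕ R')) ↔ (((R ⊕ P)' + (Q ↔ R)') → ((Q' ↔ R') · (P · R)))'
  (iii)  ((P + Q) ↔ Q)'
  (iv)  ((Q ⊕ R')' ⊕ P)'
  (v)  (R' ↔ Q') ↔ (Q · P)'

(ii) fails at (0,0,0): the formula yields 0, H is 1.
(iii) fails at (0,0,0): the formula yields 0, H is 1.
(iv) fails at (0,0,1): the formula yields 0, H is 1.
(v) fails at (0,0,1): the formula yields 0, H is 1.
(i) is the remaining candidate, and it agrees with H on all 8 inputs.

i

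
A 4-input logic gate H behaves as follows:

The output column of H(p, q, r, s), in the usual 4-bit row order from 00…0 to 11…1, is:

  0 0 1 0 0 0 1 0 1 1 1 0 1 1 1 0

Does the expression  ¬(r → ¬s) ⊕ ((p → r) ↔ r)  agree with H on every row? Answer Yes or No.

Yes

Evaluate ¬(r → ¬s) ⊕ ((p → r) ↔ r) on each row and compare to H:
  p=0, q=0, r=0, s=0: formula gives 0, H = 0 ✓
  p=0, q=0, r=0, s=1: formula gives 0, H = 0 ✓
  p=0, q=0, r=1, s=0: formula gives 1, H = 1 ✓
  p=0, q=0, r=1, s=1: formula gives 0, H = 0 ✓
  …and likewise for the remaining 12 rows.
Every row agrees, so the formula is equivalent.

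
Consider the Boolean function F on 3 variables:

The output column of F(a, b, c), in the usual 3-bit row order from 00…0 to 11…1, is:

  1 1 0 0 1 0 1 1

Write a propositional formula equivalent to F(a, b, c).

The 0-rows are (0,1,0), (0,1,1), (1,0,1). Take each as a conjunction (¬a·b·¬c, ¬a·b·c, a·¬b·c), form their disjunction, and complement — that gives a formula that is 1 everywhere F is.

F(a, b, c) = not ((((not a and b) and not c) or ((not a and b) and c)) or ((a and not b) and c))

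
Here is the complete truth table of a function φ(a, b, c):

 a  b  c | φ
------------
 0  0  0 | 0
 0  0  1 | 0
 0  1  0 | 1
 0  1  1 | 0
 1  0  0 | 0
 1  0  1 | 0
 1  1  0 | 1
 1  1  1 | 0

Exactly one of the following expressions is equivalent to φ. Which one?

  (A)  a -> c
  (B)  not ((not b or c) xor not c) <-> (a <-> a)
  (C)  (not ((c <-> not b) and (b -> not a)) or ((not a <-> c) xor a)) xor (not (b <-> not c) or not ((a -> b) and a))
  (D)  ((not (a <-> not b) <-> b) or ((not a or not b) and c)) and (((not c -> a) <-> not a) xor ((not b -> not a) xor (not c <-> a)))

C

(A) fails at (0,0,0): the formula yields 1, φ is 0.
(B) fails at (0,0,0): the formula yields 1, φ is 0.
(D) fails at (0,0,1): the formula yields 1, φ is 0.
(C) is the remaining candidate, and it agrees with φ on all 8 inputs.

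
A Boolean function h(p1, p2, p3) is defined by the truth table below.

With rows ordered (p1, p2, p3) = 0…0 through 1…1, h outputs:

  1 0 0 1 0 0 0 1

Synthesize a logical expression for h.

Collect the rows where h=1 — (0,0,0), (0,1,1), (1,1,1) — and write one minterm per row: ¬p1·¬p2·¬p3, ¬p1·p2·p3, p1·p2·p3. Their union (logical OR) reproduces the table exactly.

h(p1, p2, p3) = (((~p1 & ~p2) & ~p3) | ((~p1 & p2) & p3)) | ((p1 & p2) & p3)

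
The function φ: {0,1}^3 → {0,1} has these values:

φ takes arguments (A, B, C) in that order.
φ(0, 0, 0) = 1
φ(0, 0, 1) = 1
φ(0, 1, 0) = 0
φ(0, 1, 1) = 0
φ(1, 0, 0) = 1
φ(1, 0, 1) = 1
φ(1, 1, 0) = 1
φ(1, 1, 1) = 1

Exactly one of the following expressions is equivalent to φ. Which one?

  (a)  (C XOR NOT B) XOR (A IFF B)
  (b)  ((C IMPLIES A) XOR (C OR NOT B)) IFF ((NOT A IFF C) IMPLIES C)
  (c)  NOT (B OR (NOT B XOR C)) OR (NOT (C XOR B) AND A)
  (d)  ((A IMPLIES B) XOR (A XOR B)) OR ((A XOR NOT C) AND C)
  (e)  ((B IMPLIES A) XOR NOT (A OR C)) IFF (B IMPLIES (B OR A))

(a) fails at (0,0,0): the formula yields 0, φ is 1.
(b) fails at (0,0,0): the formula yields 0, φ is 1.
(c) fails at (0,0,0): the formula yields 0, φ is 1.
(e) fails at (0,0,0): the formula yields 0, φ is 1.
That leaves (d). Evaluating it on every row reproduces the table of φ exactly.

d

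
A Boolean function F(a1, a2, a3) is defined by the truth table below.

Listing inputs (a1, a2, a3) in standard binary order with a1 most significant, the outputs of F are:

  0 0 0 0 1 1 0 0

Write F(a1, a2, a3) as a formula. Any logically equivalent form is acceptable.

The 1-rows are (1,0,0), (1,0,1). Each contributes one minterm — a1·¬a2·¬a3; a1·¬a2·a3 — and their disjunction is a sum-of-products form of F.

F(a1, a2, a3) = ((a1 and not a2) and not a3) or ((a1 and not a2) and a3)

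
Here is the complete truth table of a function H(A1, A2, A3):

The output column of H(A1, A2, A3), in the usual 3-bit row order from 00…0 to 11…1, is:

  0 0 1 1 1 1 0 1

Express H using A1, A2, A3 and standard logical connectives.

H(A1, A2, A3) = NOT ((((NOT A1 AND NOT A2) AND NOT A3) OR ((NOT A1 AND NOT A2) AND A3)) OR ((A1 AND A2) AND NOT A3))

There are just 3 zero rows: (0,0,0), (0,0,1), (1,1,0). Their minterms are ¬A1·¬A2·¬A3, ¬A1·¬A2·A3, A1·A2·¬A3; the OR of those covers precisely the 0-outputs, and negating it yields H.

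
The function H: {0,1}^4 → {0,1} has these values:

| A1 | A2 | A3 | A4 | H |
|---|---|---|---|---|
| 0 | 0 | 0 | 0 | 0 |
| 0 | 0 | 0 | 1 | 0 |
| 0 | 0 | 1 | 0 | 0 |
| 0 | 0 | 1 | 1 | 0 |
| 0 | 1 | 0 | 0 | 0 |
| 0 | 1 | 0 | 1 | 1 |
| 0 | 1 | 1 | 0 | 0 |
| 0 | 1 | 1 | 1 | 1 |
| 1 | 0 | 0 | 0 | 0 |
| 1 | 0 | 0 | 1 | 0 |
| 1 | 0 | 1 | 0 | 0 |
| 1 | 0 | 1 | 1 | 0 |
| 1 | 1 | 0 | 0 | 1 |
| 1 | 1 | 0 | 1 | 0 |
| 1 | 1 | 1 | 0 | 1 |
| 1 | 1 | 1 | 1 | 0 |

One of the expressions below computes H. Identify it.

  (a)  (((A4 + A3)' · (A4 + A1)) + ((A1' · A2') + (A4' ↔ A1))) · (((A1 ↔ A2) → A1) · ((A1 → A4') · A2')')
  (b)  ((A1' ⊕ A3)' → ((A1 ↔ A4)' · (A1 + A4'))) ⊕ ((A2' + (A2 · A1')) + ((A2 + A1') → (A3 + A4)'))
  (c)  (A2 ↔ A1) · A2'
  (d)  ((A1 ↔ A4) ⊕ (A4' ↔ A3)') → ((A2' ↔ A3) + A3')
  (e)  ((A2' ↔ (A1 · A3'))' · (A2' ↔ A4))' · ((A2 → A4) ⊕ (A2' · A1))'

(b) fails at (0,0,1,0): the formula yields 1, H is 0.
(c) fails at (0,0,0,0): the formula yields 1, H is 0.
(d) fails at (0,0,0,0): the formula yields 1, H is 0.
(e) fails at (0,1,0,0): the formula yields 1, H is 0.
Only (a) survives; checking it on all 16 rows confirms it matches H.

a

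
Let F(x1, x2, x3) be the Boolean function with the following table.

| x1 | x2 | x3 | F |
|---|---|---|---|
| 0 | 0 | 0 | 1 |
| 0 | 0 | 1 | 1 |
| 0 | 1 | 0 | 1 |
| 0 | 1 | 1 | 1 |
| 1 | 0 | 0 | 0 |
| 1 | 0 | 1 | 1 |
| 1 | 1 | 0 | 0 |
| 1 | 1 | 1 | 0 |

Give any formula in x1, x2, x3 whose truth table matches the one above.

F(x1, x2, x3) = ((((x1 · x2') · x3') + ((x1 · x2) · x3')) + ((x1 · x2) · x3))'

The 0-rows are (1,0,0), (1,1,0), (1,1,1). Take each as a conjunction (x1·¬x2·¬x3, x1·x2·¬x3, x1·x2·x3), form their disjunction, and complement — that gives a formula that is 1 everywhere F is.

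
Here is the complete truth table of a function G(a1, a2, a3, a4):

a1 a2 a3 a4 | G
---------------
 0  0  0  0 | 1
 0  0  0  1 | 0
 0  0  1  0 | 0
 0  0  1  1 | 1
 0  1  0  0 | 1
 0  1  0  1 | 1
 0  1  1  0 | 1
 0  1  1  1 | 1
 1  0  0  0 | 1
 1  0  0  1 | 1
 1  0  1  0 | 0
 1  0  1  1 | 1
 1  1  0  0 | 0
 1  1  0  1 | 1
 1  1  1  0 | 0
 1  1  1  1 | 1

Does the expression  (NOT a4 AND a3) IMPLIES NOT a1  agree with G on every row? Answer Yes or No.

Check the formula against G row by row:
  a1=0, a2=0, a3=0, a4=0: formula gives 1, G = 1 ✓
  a1=0, a2=0, a3=0, a4=1: formula gives 1, but G = 0 ✗
Since they disagree at (0,0,0,1), the expression is not a correct formula for G.

No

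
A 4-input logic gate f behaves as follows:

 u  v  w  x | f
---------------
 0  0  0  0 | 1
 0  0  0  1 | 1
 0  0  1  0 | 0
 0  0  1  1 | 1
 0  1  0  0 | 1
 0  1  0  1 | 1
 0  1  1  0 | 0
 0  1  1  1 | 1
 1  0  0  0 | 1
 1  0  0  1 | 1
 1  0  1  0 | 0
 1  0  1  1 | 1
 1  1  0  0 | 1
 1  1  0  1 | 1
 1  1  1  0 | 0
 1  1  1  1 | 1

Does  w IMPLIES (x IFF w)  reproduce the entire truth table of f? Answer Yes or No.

Evaluate w IMPLIES (x IFF w) on each row and compare to f:
  u=0, v=0, w=0, x=0: formula gives 1, f = 1 ✓
  u=0, v=0, w=0, x=1: formula gives 1, f = 1 ✓
  u=0, v=0, w=1, x=0: formula gives 0, f = 0 ✓
  u=0, v=0, w=1, x=1: formula gives 1, f = 1 ✓
  … (the remaining 12 rows also agree.)
Every row agrees, so the formula is equivalent.

Yes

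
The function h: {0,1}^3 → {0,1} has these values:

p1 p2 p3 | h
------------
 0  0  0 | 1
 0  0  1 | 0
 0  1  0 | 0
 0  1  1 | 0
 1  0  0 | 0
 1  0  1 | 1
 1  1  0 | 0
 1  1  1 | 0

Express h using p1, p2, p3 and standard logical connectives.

Collect the rows where h=1 — (0,0,0), (1,0,1) — and write one minterm per row: ¬p1·¬p2·¬p3, p1·¬p2·p3. Their union (logical OR) reproduces the table exactly.

h(p1, p2, p3) = ((p1' · p2') · p3') + ((p1 · p2') · p3)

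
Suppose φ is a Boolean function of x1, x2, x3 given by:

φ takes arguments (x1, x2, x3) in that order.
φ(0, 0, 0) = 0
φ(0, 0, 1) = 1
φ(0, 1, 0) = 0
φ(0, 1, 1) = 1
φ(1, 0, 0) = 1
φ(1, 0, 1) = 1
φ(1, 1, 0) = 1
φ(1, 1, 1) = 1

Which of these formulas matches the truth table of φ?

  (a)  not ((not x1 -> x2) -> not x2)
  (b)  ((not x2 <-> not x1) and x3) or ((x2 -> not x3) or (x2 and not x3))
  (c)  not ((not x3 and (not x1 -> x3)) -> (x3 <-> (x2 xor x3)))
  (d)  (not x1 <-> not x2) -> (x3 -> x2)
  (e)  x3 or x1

e

(a): at (0,0,1) it gives 0, but φ = 1 — eliminated.
(b): at (0,0,0) it gives 1, but φ = 0 — eliminated.
(c): at (0,0,1) it gives 0, but φ = 1 — eliminated.
(d): at (0,0,0) it gives 1, but φ = 0 — eliminated.
That leaves (e). Evaluating it on every row reproduces the table of φ exactly.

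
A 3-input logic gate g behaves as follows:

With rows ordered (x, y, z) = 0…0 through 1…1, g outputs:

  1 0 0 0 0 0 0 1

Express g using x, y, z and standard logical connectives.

g(x, y, z) = ((¬x ∧ ¬y) ∧ ¬z) ∨ ((x ∧ y) ∧ z)

Collect the rows where g=1 — (0,0,0), (1,1,1) — and write one minterm per row: ¬x·¬y·¬z, x·y·z. Their union (logical OR) reproduces the table exactly.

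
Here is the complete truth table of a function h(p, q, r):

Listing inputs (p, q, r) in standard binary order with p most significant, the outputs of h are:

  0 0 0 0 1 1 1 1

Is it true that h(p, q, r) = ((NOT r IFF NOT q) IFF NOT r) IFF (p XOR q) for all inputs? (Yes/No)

Yes

Test each input against both h and the formula:
  p=0, q=0, r=0: formula gives 0, h = 0 ✓
  p=0, q=0, r=1: formula gives 0, h = 0 ✓
  p=0, q=1, r=0: formula gives 0, h = 0 ✓
  p=0, q=1, r=1: formula gives 0, h = 0 ✓
  p=1, q=0, r=0: formula gives 1, h = 1 ✓
  …and likewise for the remaining 3 rows.
All 8 rows match — the expression computes h exactly.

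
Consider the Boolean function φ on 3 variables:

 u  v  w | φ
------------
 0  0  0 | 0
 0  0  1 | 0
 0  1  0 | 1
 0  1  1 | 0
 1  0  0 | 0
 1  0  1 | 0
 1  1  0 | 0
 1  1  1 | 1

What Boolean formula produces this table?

φ(u, v, w) = ((¬u ∧ v) ∧ ¬w) ∨ ((u ∧ v) ∧ w)

Collect the rows where φ=1 — (0,1,0), (1,1,1) — and write one minterm per row: ¬u·v·¬w, u·v·w. Their union (logical OR) reproduces the table exactly.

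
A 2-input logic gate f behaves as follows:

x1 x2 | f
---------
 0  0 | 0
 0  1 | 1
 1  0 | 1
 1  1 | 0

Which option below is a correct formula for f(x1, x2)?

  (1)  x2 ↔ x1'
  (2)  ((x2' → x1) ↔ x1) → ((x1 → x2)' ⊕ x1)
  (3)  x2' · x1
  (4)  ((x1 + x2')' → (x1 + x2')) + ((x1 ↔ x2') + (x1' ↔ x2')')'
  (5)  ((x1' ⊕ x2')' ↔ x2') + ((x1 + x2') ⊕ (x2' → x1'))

1

(2): at (1,0) it gives 0, but f = 1 — eliminated.
(3): at (0,1) it gives 0, but f = 1 — eliminated.
(4): at (0,0) it gives 1, but f = 0 — eliminated.
(5): at (0,0) it gives 1, but f = 0 — eliminated.
That leaves (1). Evaluating it on every row reproduces the table of f exactly.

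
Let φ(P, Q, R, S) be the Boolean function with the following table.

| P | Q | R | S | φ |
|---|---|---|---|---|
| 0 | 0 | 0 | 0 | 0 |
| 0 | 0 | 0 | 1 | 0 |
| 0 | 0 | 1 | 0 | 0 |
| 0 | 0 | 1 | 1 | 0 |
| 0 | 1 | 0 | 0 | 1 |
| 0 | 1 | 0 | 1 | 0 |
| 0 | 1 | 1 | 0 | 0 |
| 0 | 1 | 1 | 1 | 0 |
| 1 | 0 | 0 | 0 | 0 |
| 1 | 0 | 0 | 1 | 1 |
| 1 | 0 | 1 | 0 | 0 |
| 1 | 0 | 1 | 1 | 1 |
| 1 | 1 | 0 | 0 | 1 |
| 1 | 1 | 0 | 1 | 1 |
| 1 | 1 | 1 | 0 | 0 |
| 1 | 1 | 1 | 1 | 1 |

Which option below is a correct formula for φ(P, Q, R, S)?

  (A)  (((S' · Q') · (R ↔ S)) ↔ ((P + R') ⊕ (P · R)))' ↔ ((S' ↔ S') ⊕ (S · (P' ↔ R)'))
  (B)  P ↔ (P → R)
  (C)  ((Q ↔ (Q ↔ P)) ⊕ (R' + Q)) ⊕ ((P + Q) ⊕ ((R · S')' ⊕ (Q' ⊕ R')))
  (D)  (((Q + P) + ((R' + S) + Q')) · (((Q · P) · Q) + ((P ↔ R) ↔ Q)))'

(B): at (0,1,0,0) it gives 0, but φ = 1 — eliminated.
(C): at (0,0,1,0) it gives 1, but φ = 0 — eliminated.
(D): at (0,0,0,0) it gives 1, but φ = 0 — eliminated.
That leaves (A). Evaluating it on every row reproduces the table of φ exactly.

A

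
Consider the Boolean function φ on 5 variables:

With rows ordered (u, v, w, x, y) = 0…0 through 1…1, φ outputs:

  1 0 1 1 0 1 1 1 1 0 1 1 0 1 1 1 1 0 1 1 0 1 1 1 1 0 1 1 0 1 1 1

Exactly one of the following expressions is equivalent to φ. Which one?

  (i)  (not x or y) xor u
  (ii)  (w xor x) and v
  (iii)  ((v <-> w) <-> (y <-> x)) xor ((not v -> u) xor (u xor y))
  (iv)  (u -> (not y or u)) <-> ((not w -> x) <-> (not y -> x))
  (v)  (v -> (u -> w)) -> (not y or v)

iv

(i) fails at (0,0,0,0,1): the formula yields 1, φ is 0.
(ii) fails at (0,0,0,0,0): the formula yields 0, φ is 1.
(iii) fails at (0,0,0,0,1): the formula yields 1, φ is 0.
(v) fails at (0,0,0,1,1): the formula yields 0, φ is 1.
(iv) is the remaining candidate, and it agrees with φ on all 32 inputs.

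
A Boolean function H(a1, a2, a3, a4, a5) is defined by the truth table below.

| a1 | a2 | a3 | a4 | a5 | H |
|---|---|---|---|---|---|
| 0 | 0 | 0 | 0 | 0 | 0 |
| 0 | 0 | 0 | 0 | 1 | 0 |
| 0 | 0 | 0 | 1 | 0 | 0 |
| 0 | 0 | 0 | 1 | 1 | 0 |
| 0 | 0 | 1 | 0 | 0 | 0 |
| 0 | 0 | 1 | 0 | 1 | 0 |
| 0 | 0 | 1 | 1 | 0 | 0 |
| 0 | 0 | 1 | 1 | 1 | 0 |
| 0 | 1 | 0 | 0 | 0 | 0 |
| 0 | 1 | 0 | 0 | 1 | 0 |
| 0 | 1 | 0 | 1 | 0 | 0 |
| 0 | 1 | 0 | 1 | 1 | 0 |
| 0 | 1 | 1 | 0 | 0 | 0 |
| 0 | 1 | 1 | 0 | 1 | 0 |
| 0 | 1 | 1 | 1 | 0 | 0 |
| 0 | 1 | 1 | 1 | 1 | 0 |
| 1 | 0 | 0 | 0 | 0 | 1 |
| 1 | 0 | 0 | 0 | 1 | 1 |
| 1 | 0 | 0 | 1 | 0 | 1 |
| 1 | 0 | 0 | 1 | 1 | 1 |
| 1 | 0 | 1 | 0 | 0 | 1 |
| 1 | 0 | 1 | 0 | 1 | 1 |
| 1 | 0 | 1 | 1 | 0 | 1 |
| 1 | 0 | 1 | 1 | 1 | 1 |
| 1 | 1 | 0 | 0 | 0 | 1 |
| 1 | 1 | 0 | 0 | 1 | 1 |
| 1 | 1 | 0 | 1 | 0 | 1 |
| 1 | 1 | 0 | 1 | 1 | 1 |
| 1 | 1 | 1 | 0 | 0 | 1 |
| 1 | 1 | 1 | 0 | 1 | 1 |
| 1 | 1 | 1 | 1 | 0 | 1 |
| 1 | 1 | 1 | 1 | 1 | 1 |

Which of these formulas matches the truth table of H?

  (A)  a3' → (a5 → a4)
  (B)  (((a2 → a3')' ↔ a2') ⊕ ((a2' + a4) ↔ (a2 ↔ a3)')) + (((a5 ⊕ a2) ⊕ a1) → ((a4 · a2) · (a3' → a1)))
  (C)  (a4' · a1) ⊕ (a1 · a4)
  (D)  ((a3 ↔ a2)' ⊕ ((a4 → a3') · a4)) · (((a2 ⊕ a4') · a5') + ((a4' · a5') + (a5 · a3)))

C

(A): at (0,0,0,0,0) it gives 1, but H = 0 — eliminated.
(B): at (0,0,0,0,0) it gives 1, but H = 0 — eliminated.
(D): at (0,0,1,0,0) it gives 1, but H = 0 — eliminated.
That leaves (C). Evaluating it on every row reproduces the table of H exactly.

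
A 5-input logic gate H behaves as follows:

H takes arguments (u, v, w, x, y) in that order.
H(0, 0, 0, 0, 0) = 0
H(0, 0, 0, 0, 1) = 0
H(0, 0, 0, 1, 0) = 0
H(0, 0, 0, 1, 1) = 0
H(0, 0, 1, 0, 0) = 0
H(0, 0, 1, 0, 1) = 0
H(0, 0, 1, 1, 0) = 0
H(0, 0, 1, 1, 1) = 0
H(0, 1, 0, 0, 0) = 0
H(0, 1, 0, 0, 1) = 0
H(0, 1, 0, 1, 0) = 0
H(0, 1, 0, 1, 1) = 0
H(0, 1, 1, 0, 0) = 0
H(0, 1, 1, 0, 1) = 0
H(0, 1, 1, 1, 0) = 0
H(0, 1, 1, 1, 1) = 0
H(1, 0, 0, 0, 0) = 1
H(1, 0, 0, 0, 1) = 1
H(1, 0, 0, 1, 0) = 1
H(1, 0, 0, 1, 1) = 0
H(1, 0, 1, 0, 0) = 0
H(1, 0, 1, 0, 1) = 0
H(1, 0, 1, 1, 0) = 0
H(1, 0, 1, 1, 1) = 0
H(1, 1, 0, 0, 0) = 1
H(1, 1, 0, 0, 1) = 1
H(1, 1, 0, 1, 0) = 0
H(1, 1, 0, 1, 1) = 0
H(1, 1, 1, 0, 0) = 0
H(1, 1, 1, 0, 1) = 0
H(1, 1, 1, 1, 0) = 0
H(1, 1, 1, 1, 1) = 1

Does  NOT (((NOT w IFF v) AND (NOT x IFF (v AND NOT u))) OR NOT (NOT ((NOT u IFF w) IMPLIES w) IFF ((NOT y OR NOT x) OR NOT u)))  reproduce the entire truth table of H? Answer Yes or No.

Evaluate NOT (((NOT w IFF v) AND (NOT x IFF (v AND NOT u))) OR NOT (NOT ((NOT u IFF w) IMPLIES w) IFF ((NOT y OR NOT x) OR NOT u))) on each row and compare to H:
  u=0, v=0, w=0, x=0, y=0: formula gives 0, H = 0 ✓
  u=0, v=0, w=0, x=0, y=1: formula gives 0, H = 0 ✓
  u=0, v=0, w=0, x=1, y=0: formula gives 0, H = 0 ✓
  u=0, v=0, w=0, x=1, y=1: formula gives 0, H = 0 ✓
  … (the remaining 28 rows also agree.)
No disagreement on any input; they are logically equivalent.

Yes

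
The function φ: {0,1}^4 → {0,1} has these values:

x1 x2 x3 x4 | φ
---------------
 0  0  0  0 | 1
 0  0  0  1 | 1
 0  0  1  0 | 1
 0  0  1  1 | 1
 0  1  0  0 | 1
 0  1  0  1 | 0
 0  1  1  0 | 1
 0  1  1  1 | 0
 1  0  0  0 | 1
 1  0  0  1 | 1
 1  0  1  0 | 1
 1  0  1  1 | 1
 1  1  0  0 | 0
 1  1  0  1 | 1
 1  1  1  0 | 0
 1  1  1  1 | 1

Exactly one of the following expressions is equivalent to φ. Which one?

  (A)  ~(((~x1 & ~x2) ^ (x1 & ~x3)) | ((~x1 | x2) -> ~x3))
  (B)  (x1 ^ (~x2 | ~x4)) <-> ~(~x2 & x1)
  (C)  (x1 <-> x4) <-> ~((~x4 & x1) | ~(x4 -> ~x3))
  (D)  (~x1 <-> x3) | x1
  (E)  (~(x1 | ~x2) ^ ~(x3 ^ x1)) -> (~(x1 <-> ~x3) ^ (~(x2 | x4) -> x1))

(A): at (0,0,0,0) it gives 0, but φ = 1 — eliminated.
(C): at (0,0,0,1) it gives 0, but φ = 1 — eliminated.
(D): at (0,0,0,0) it gives 0, but φ = 1 — eliminated.
(E): at (0,0,0,1) it gives 0, but φ = 1 — eliminated.
That leaves (B). Evaluating it on every row reproduces the table of φ exactly.

B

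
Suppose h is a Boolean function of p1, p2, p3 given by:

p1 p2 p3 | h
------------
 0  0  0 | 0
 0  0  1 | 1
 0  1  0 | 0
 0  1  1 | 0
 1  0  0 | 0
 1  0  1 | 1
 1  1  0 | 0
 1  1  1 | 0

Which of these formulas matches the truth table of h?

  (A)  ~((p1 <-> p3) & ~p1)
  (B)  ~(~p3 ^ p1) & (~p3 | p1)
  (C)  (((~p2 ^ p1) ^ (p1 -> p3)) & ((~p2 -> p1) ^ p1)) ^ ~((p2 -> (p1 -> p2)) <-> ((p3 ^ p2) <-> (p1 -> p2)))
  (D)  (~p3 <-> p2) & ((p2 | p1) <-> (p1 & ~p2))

D

(A): at (0,1,1) it gives 1, but h = 0 — eliminated.
(B): at (0,0,1) it gives 0, but h = 1 — eliminated.
(C): at (0,0,0) it gives 1, but h = 0 — eliminated.
(D) is the remaining candidate, and it agrees with h on all 8 inputs.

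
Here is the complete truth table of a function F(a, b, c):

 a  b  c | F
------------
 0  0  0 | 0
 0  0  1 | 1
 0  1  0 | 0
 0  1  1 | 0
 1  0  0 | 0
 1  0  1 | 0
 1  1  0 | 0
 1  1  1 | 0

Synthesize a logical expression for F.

Only row (0,0,1) gives 1. That row's minterm ¬a·¬b·c is F directly.

F(a, b, c) = (¬a ∧ ¬b) ∧ c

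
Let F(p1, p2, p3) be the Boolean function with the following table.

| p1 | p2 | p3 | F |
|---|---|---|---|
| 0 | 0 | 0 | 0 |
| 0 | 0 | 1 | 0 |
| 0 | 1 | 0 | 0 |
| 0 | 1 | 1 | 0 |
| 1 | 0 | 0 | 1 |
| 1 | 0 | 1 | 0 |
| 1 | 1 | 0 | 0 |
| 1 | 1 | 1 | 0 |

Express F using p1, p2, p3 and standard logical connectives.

Only row (1,0,0) gives 1. That row's minterm p1·¬p2·¬p3 is F directly.

F(p1, p2, p3) = (p1 AND NOT p2) AND NOT p3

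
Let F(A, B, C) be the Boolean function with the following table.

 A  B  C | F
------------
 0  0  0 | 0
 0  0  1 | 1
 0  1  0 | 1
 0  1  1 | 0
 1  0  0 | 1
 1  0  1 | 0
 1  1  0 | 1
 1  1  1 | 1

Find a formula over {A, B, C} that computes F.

There are just 3 zero rows: (0,0,0), (0,1,1), (1,0,1). Their minterms are ¬A·¬B·¬C, ¬A·B·C, A·¬B·C; the OR of those covers precisely the 0-outputs, and negating it yields F.

F(A, B, C) = ~((((~A & ~B) & ~C) | ((~A & B) & C)) | ((A & ~B) & C))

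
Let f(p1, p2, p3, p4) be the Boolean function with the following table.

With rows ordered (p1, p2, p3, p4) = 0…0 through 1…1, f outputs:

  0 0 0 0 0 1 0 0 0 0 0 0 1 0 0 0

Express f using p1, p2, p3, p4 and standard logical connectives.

f=1 on 2 inputs: (0,1,0,1), (1,1,0,0). Reading each as a conjunction of literals (¬p1·p2·¬p3·p4, p1·p2·¬p3·¬p4) and taking the OR gives the canonical DNF.

f(p1, p2, p3, p4) = (((NOT p1 AND p2) AND NOT p3) AND p4) OR (((p1 AND p2) AND NOT p3) AND NOT p4)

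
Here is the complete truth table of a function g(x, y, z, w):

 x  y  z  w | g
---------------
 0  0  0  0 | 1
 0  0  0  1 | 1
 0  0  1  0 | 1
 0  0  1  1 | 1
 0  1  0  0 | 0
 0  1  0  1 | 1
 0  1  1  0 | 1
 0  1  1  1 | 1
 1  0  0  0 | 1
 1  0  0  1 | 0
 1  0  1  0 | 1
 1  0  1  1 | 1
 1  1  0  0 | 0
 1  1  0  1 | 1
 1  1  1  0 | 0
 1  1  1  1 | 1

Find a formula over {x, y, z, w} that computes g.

There are just 4 zero rows: (0,1,0,0), (1,0,0,1), (1,1,0,0), (1,1,1,0). Their minterms are ¬x·y·¬z·¬w, x·¬y·¬z·w, x·y·¬z·¬w, x·y·z·¬w; the OR of those covers precisely the 0-outputs, and negating it yields g.

g(x, y, z, w) = ~((((((~x & y) & ~z) & ~w) | (((x & ~y) & ~z) & w)) | (((x & y) & ~z) & ~w)) | (((x & y) & z) & ~w))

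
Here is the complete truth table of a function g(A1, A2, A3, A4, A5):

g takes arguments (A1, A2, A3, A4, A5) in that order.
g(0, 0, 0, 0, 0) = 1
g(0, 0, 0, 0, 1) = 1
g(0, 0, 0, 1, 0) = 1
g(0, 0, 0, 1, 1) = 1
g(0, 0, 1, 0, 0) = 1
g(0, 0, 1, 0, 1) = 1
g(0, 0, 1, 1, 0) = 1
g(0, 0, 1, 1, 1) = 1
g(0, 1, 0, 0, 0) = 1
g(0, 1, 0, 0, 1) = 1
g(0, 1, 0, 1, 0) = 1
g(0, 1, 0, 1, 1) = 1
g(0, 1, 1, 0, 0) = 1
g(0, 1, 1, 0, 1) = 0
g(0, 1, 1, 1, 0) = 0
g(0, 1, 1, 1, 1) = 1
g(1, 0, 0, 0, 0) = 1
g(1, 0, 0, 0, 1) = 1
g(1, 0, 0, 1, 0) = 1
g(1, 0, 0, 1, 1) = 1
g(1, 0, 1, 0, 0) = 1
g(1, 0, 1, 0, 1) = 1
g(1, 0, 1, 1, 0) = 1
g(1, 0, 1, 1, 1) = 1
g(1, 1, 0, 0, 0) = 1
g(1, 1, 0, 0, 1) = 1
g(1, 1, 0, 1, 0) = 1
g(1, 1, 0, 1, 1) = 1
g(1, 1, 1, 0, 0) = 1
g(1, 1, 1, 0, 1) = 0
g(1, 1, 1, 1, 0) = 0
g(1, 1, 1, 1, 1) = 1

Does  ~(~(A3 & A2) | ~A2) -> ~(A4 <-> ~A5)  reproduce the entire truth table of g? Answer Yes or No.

Yes

Evaluate ~(~(A3 & A2) | ~A2) -> ~(A4 <-> ~A5) on each row and compare to g:
  A1=0, A2=0, A3=0, A4=0, A5=0: formula gives 1, g = 1 ✓
  A1=0, A2=0, A3=0, A4=0, A5=1: formula gives 1, g = 1 ✓
  A1=0, A2=0, A3=0, A4=1, A5=0: formula gives 1, g = 1 ✓
  A1=0, A2=0, A3=0, A4=1, A5=1: formula gives 1, g = 1 ✓
  … (the remaining 28 rows also agree.)
All 32 rows match — the expression computes g exactly.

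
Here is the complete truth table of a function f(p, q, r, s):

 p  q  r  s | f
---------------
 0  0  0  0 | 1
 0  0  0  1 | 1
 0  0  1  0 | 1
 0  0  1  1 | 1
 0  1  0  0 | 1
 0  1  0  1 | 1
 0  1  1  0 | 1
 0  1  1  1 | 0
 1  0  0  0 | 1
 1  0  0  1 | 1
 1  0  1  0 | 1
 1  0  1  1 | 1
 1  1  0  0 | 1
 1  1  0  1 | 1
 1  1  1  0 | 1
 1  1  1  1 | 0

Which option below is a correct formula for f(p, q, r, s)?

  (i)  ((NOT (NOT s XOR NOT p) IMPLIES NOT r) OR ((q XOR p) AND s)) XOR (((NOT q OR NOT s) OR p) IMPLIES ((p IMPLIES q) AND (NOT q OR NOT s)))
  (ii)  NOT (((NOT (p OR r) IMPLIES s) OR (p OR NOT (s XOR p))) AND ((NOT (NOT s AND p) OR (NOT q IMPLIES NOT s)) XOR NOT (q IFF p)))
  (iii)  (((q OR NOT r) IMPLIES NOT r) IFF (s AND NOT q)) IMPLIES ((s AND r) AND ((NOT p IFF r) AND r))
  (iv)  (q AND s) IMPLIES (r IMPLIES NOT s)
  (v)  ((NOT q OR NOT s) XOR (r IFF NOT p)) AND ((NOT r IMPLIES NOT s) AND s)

(i) fails at (0,0,0,0): the formula yields 0, f is 1.
(ii) fails at (0,0,0,0): the formula yields 0, f is 1.
(iii) fails at (0,0,0,1): the formula yields 0, f is 1.
(v) fails at (0,0,0,0): the formula yields 0, f is 1.
That leaves (iv). Evaluating it on every row reproduces the table of f exactly.

iv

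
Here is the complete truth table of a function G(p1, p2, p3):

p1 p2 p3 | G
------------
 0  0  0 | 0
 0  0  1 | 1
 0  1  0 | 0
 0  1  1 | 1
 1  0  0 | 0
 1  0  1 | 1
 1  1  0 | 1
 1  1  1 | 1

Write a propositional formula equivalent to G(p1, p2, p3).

There are just 3 zero rows: (0,0,0), (0,1,0), (1,0,0). Their minterms are ¬p1·¬p2·¬p3, ¬p1·p2·¬p3, p1·¬p2·¬p3; the OR of those covers precisely the 0-outputs, and negating it yields G.

G(p1, p2, p3) = not ((((not p1 and not p2) and not p3) or ((not p1 and p2) and not p3)) or ((p1 and not p2) and not p3))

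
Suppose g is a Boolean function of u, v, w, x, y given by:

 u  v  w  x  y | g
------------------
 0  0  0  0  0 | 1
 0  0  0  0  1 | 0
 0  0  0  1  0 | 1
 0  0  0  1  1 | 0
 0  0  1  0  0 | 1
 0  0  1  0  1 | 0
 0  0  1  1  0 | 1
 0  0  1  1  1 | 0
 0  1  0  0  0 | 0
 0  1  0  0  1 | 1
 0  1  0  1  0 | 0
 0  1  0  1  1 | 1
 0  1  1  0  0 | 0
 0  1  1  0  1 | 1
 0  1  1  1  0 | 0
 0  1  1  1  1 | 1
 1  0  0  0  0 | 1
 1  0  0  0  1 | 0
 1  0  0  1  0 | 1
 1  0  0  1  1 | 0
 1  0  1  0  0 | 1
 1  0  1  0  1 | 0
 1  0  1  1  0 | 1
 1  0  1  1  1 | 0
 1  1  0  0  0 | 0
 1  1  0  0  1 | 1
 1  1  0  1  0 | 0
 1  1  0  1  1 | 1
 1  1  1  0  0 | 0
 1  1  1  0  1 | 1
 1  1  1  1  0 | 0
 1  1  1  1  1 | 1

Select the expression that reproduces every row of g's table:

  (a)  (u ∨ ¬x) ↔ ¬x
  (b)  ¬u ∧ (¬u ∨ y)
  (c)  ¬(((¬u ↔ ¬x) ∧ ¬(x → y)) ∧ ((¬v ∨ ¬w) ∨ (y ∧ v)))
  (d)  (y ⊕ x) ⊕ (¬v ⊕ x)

d

(a) disagrees with g on (0,0,0,0,1) (formula → 1, table → 0); rule it out.
(b) disagrees with g on (0,0,0,0,1) (formula → 1, table → 0); rule it out.
(c) disagrees with g on (0,0,0,0,1) (formula → 1, table → 0); rule it out.
(d) is the remaining candidate, and it agrees with g on all 32 inputs.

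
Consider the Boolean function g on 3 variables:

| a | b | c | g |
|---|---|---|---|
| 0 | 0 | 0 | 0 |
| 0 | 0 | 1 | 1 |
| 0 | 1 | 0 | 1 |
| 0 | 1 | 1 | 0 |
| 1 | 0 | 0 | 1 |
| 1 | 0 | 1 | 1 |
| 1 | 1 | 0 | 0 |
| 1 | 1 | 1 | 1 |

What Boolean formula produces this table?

g(a, b, c) = not ((((not a and not b) and not c) or ((not a and b) and c)) or ((a and b) and not c))

The 0-rows are (0,0,0), (0,1,1), (1,1,0). Take each as a conjunction (¬a·¬b·¬c, ¬a·b·c, a·b·¬c), form their disjunction, and complement — that gives a formula that is 1 everywhere g is.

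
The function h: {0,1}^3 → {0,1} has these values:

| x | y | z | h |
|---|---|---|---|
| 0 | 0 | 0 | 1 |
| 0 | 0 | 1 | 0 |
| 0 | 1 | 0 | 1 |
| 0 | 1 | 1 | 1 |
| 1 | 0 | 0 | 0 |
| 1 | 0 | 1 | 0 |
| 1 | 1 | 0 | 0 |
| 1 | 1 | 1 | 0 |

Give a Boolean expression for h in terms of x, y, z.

h(x, y, z) = (((¬x ∧ ¬y) ∧ ¬z) ∨ ((¬x ∧ y) ∧ ¬z)) ∨ ((¬x ∧ y) ∧ z)

Collect the rows where h=1 — (0,0,0), (0,1,0), (0,1,1) — and write one minterm per row: ¬x·¬y·¬z, ¬x·y·¬z, ¬x·y·z. Their union (logical OR) reproduces the table exactly.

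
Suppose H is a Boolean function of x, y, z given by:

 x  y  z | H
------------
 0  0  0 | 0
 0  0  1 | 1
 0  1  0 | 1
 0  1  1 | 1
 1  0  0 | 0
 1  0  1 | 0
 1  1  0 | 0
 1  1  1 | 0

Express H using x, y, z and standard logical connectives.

H(x, y, z) = (((¬x ∧ ¬y) ∧ z) ∨ ((¬x ∧ y) ∧ ¬z)) ∨ ((¬x ∧ y) ∧ z)

The 1-rows are (0,0,1), (0,1,0), (0,1,1). Each contributes one minterm — ¬x·¬y·z; ¬x·y·¬z; ¬x·y·z — and their disjunction is a sum-of-products form of H.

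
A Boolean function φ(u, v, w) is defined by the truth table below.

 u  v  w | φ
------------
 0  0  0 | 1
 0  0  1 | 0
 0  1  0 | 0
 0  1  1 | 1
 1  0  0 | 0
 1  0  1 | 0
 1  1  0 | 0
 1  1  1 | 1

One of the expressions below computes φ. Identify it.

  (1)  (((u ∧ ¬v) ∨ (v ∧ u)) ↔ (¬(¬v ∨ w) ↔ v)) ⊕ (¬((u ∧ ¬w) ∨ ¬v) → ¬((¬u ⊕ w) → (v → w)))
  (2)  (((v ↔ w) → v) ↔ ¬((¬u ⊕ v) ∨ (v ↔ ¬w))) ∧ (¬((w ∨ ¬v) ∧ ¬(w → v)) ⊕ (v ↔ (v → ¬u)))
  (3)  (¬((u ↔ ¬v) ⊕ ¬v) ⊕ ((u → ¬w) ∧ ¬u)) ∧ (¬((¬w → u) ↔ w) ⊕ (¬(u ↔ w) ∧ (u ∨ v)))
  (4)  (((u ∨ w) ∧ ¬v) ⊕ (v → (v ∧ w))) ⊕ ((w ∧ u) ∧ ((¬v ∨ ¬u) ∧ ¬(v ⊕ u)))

4

(1) fails at (0,0,1): the formula yields 1, φ is 0.
(2) fails at (0,1,1): the formula yields 0, φ is 1.
(3) fails at (0,0,0): the formula yields 0, φ is 1.
Only (4) survives; checking it on all 8 rows confirms it matches φ.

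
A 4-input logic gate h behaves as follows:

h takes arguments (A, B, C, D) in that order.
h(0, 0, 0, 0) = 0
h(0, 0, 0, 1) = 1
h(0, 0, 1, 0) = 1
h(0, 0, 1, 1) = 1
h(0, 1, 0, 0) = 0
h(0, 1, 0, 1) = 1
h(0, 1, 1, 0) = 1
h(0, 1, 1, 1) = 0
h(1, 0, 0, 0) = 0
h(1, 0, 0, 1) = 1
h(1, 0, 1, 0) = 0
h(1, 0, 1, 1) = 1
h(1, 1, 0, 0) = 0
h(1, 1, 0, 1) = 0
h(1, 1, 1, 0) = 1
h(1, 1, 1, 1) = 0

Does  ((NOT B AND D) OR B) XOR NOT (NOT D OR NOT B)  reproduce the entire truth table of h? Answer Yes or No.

No

Evaluate ((NOT B AND D) OR B) XOR NOT (NOT D OR NOT B) on each row and compare to h:
  A=0, B=0, C=0, D=0: formula gives 0, h = 0 ✓
  A=0, B=0, C=0, D=1: formula gives 1, h = 1 ✓
  A=0, B=0, C=1, D=0: formula gives 0, but h = 1 ✗
Since they disagree at (0,0,1,0), the expression is not a correct formula for h.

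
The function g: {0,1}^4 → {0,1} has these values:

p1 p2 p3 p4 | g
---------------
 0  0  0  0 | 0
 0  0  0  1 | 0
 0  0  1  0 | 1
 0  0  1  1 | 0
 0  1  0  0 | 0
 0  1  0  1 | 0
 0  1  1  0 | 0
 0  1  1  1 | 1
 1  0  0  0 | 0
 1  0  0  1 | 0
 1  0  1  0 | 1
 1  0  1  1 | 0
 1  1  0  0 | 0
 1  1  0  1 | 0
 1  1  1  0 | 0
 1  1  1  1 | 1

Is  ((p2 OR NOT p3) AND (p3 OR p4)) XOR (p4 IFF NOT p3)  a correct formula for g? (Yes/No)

Yes

Test each input against both g and the formula:
  p1=0, p2=0, p3=0, p4=0: formula gives 0, g = 0 ✓
  p1=0, p2=0, p3=0, p4=1: formula gives 0, g = 0 ✓
  p1=0, p2=0, p3=1, p4=0: formula gives 1, g = 1 ✓
  p1=0, p2=0, p3=1, p4=1: formula gives 0, g = 0 ✓
  … (the remaining 12 rows also agree.)
No disagreement on any input; they are logically equivalent.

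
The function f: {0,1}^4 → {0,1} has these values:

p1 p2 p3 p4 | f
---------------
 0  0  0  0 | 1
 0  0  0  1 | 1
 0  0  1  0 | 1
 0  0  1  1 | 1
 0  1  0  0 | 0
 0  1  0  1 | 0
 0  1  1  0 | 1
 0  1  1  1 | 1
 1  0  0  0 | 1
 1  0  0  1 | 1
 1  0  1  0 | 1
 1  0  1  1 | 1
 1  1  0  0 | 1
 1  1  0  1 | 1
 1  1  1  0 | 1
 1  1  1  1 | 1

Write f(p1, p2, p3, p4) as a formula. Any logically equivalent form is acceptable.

There are just 2 zero rows: (0,1,0,0), (0,1,0,1). Their minterms are ¬p1·p2·¬p3·¬p4, ¬p1·p2·¬p3·p4; the OR of those covers precisely the 0-outputs, and negating it yields f.

f(p1, p2, p3, p4) = not ((((not p1 and p2) and not p3) and not p4) or (((not p1 and p2) and not p3) and p4))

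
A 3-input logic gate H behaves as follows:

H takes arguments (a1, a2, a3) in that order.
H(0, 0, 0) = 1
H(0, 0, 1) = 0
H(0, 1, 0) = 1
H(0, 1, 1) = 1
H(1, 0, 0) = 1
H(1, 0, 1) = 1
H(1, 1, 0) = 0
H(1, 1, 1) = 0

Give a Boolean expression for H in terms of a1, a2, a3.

H is 0 on only 3 rows — (0,0,1), (1,1,0), (1,1,1). Writing each as a minterm (¬a1·¬a2·a3, a1·a2·¬a3, a1·a2·a3) and OR-ing them characterizes exactly where H=0, so H is the negation of that disjunction.

H(a1, a2, a3) = ~((((~a1 & ~a2) & a3) | ((a1 & a2) & ~a3)) | ((a1 & a2) & a3))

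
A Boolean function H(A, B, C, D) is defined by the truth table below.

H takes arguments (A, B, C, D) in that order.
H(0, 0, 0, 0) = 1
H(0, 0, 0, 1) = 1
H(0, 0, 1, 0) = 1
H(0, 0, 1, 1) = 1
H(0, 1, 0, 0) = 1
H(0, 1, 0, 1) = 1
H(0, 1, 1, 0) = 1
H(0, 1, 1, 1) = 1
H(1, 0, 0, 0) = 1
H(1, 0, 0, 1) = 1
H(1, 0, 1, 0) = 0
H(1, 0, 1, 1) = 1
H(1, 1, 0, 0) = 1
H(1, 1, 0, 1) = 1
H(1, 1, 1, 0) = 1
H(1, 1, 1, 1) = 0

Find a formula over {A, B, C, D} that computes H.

H(A, B, C, D) = NOT ((((A AND NOT B) AND C) AND NOT D) OR (((A AND B) AND C) AND D))

There are just 2 zero rows: (1,0,1,0), (1,1,1,1). Their minterms are A·¬B·C·¬D, A·B·C·D; the OR of those covers precisely the 0-outputs, and negating it yields H.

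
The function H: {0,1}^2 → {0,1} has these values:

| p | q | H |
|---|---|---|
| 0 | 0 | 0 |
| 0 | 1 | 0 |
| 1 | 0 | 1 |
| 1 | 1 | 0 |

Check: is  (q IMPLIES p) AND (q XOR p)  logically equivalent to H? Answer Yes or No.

Yes

Check the formula against H row by row:
  p=0, q=0: formula gives 0, H = 0 ✓
  p=0, q=1: formula gives 0, H = 0 ✓
  p=1, q=0: formula gives 1, H = 1 ✓
  p=1, q=1: formula gives 0, H = 0 ✓
No disagreement on any input; they are logically equivalent.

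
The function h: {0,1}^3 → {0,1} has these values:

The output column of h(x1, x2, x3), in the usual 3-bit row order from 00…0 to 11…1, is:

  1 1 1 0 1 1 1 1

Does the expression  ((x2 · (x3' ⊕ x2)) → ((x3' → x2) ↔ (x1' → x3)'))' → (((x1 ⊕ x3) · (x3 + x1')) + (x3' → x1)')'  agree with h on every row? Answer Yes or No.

Yes

Test each input against both h and the formula:
  x1=0, x2=0, x3=0: formula gives 1, h = 1 ✓
  x1=0, x2=0, x3=1: formula gives 1, h = 1 ✓
  x1=0, x2=1, x3=0: formula gives 1, h = 1 ✓
  x1=0, x2=1, x3=1: formula gives 0, h = 0 ✓
  x1=1, x2=0, x3=0: formula gives 1, h = 1 ✓
  …and likewise for the remaining 3 rows.
Every row agrees, so the formula is equivalent.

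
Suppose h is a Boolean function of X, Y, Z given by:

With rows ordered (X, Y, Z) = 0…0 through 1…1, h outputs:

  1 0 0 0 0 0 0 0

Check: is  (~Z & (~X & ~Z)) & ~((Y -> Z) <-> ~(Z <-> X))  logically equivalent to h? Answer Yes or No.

Evaluate (~Z & (~X & ~Z)) & ~((Y -> Z) <-> ~(Z <-> X)) on each row and compare to h:
  X=0, Y=0, Z=0: formula gives 1, h = 1 ✓
  X=0, Y=0, Z=1: formula gives 0, h = 0 ✓
  X=0, Y=1, Z=0: formula gives 0, h = 0 ✓
  X=0, Y=1, Z=1: formula gives 0, h = 0 ✓
  X=1, Y=0, Z=0: formula gives 0, h = 0 ✓
  … (the remaining 3 rows also agree.)
Every row agrees, so the formula is equivalent.

Yes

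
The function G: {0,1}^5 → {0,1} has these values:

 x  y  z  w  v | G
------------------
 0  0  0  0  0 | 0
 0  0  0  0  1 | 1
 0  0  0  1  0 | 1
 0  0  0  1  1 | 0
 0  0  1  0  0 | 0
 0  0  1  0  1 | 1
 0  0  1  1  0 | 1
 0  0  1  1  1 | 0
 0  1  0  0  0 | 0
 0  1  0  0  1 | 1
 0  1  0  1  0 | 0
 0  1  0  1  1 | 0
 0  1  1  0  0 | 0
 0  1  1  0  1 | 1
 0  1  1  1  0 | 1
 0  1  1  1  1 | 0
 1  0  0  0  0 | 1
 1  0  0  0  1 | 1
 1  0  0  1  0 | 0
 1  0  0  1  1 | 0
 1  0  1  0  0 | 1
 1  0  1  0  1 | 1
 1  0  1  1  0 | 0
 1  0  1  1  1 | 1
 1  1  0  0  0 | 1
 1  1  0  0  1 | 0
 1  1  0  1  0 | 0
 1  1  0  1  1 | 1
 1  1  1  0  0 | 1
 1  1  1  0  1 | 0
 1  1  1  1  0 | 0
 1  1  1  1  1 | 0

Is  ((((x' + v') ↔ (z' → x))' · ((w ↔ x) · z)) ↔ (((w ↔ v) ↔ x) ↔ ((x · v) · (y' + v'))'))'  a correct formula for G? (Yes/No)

No

Check the formula against G row by row:
  x=0, y=0, z=0, w=0, v=0: formula gives 0, G = 0 ✓
  x=0, y=0, z=0, w=0, v=1: formula gives 1, G = 1 ✓
  x=0, y=0, z=0, w=1, v=0: formula gives 1, G = 1 ✓
  x=0, y=0, z=0, w=1, v=1: formula gives 0, G = 0 ✓
  …
  x=0, y=1, z=0, w=1, v=0: formula gives 1, but G = 0 ✗
Since they disagree at (0,1,0,1,0), the expression is not a correct formula for G.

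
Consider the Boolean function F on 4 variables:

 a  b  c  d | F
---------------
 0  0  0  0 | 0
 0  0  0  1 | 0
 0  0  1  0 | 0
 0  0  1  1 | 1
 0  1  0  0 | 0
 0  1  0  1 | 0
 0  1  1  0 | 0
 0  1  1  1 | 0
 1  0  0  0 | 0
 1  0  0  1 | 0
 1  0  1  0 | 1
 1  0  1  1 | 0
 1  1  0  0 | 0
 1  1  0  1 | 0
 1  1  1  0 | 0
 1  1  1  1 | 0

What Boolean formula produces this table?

F=1 on 2 inputs: (0,0,1,1), (1,0,1,0). Reading each as a conjunction of literals (¬a·¬b·c·d, a·¬b·c·¬d) and taking the OR gives the canonical DNF.

F(a, b, c, d) = (((~a & ~b) & c) & d) | (((a & ~b) & c) & ~d)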